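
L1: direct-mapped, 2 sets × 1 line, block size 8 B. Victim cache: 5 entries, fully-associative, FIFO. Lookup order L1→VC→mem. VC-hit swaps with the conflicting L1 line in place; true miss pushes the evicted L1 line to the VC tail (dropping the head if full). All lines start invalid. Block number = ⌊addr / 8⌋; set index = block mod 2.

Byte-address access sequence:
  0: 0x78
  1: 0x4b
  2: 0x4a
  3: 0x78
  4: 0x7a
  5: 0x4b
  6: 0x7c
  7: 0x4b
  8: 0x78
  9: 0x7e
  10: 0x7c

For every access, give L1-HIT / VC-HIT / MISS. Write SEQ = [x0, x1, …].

SEQ = [MISS, MISS, L1-HIT, VC-HIT, L1-HIT, VC-HIT, VC-HIT, VC-HIT, VC-HIT, L1-HIT, L1-HIT]

0: 0x78 (blk 15, set 1) → MISS  vc=[]
1: 0x4b (blk 9, set 1) → MISS  vc=[15]
2: 0x4a (blk 9, set 1) → L1-HIT  vc=[15]
3: 0x78 (blk 15, set 1) → VC-HIT  vc=[9]
4: 0x7a (blk 15, set 1) → L1-HIT  vc=[9]
5: 0x4b (blk 9, set 1) → VC-HIT  vc=[15]
6: 0x7c (blk 15, set 1) → VC-HIT  vc=[9]
7: 0x4b (blk 9, set 1) → VC-HIT  vc=[15]
8: 0x78 (blk 15, set 1) → VC-HIT  vc=[9]
9: 0x7e (blk 15, set 1) → L1-HIT  vc=[9]
10: 0x7c (blk 15, set 1) → L1-HIT  vc=[9]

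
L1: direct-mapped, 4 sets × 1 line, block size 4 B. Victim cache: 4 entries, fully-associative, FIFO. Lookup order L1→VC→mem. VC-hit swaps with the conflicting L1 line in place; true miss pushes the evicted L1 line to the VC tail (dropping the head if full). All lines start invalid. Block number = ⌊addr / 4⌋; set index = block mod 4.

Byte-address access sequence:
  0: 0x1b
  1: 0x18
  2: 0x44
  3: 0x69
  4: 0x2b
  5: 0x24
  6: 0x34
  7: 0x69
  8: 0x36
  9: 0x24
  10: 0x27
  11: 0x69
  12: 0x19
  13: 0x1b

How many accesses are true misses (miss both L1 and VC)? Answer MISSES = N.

MISSES = 6

  [0] addr=0x1b blk=6 s=2: MISS | VC []
  [1] addr=0x18 blk=6 s=2: L1-HIT | VC []
  [2] addr=0x44 blk=17 s=1: MISS | VC []
  [3] addr=0x69 blk=26 s=2: MISS | VC [6]
  [4] addr=0x2b blk=10 s=2: MISS | VC [6, 26]
  [5] addr=0x24 blk=9 s=1: MISS | VC [6, 26, 17]
  [6] addr=0x34 blk=13 s=1: MISS | VC [6, 26, 17, 9]
  [7] addr=0x69 blk=26 s=2: VC-HIT | VC [6, 10, 17, 9]
  [8] addr=0x36 blk=13 s=1: L1-HIT | VC [6, 10, 17, 9]
  [9] addr=0x24 blk=9 s=1: VC-HIT | VC [6, 10, 17, 13]
  [10] addr=0x27 blk=9 s=1: L1-HIT | VC [6, 10, 17, 13]
  [11] addr=0x69 blk=26 s=2: L1-HIT | VC [6, 10, 17, 13]
  [12] addr=0x19 blk=6 s=2: VC-HIT | VC [26, 10, 17, 13]
  [13] addr=0x1b blk=6 s=2: L1-HIT | VC [26, 10, 17, 13]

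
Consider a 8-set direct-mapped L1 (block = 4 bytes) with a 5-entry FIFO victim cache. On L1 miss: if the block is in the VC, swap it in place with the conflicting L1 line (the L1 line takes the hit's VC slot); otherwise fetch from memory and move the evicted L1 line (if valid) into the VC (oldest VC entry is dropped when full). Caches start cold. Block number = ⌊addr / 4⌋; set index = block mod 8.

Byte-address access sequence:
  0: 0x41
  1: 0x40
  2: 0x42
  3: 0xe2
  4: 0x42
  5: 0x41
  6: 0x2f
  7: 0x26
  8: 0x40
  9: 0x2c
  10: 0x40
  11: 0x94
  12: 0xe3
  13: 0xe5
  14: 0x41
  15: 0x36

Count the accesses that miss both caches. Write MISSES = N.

MISSES = 7

#0 0x41→b16/s0 MISS; vc=[]
#1 0x40→b16/s0 L1-HIT; vc=[]
#2 0x42→b16/s0 L1-HIT; vc=[]
#3 0xe2→b56/s0 MISS; vc=[16]
#4 0x42→b16/s0 VC-HIT; vc=[56]
#5 0x41→b16/s0 L1-HIT; vc=[56]
#6 0x2f→b11/s3 MISS; vc=[56]
#7 0x26→b9/s1 MISS; vc=[56]
#8 0x40→b16/s0 L1-HIT; vc=[56]
#9 0x2c→b11/s3 L1-HIT; vc=[56]
#10 0x40→b16/s0 L1-HIT; vc=[56]
#11 0x94→b37/s5 MISS; vc=[56]
#12 0xe3→b56/s0 VC-HIT; vc=[16]
#13 0xe5→b57/s1 MISS; vc=[16,9]
#14 0x41→b16/s0 VC-HIT; vc=[56,9]
#15 0x36→b13/s5 MISS; vc=[56,9,37]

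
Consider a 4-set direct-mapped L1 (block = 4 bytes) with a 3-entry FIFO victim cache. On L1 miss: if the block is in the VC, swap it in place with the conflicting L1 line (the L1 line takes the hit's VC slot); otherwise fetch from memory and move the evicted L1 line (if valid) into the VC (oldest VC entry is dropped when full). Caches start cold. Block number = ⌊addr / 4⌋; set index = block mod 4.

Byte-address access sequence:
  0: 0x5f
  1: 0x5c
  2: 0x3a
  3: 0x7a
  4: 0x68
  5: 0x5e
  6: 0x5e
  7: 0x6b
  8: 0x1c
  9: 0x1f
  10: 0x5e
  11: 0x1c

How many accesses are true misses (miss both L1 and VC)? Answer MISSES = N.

MISSES = 5

#0 0x5f→b23/s3 MISS; vc=[]
#1 0x5c→b23/s3 L1-HIT; vc=[]
#2 0x3a→b14/s2 MISS; vc=[]
#3 0x7a→b30/s2 MISS; vc=[14]
#4 0x68→b26/s2 MISS; vc=[14,30]
#5 0x5e→b23/s3 L1-HIT; vc=[14,30]
#6 0x5e→b23/s3 L1-HIT; vc=[14,30]
#7 0x6b→b26/s2 L1-HIT; vc=[14,30]
#8 0x1c→b7/s3 MISS; vc=[14,30,23]
#9 0x1f→b7/s3 L1-HIT; vc=[14,30,23]
#10 0x5e→b23/s3 VC-HIT; vc=[14,30,7]
#11 0x1c→b7/s3 VC-HIT; vc=[14,30,23]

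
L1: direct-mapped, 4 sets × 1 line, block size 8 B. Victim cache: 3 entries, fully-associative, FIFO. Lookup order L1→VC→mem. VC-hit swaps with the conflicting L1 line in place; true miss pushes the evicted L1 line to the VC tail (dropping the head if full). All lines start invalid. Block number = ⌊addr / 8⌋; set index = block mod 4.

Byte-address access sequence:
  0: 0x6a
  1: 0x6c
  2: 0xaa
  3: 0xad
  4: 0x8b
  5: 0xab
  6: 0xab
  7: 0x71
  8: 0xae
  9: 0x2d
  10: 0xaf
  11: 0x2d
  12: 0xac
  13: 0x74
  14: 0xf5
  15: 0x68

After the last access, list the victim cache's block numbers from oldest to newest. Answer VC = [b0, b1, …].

VC = [5, 14, 21]

#0 0x6a→b13/s1 MISS; vc=[]
#1 0x6c→b13/s1 L1-HIT; vc=[]
#2 0xaa→b21/s1 MISS; vc=[13]
#3 0xad→b21/s1 L1-HIT; vc=[13]
#4 0x8b→b17/s1 MISS; vc=[13,21]
#5 0xab→b21/s1 VC-HIT; vc=[13,17]
#6 0xab→b21/s1 L1-HIT; vc=[13,17]
#7 0x71→b14/s2 MISS; vc=[13,17]
#8 0xae→b21/s1 L1-HIT; vc=[13,17]
#9 0x2d→b5/s1 MISS; vc=[13,17,21]
#10 0xaf→b21/s1 VC-HIT; vc=[13,17,5]
#11 0x2d→b5/s1 VC-HIT; vc=[13,17,21]
#12 0xac→b21/s1 VC-HIT; vc=[13,17,5]
#13 0x74→b14/s2 L1-HIT; vc=[13,17,5]
#14 0xf5→b30/s2 MISS; vc=[17,5,14]
#15 0x68→b13/s1 MISS; vc=[5,14,21]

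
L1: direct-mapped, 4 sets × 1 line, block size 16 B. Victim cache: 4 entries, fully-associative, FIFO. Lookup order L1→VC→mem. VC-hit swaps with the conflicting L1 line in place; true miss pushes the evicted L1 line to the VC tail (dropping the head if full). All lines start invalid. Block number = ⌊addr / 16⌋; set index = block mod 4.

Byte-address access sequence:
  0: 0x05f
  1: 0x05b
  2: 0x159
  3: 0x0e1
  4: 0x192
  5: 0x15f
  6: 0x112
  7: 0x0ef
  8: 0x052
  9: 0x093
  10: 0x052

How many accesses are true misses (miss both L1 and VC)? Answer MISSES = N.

#0 0x5f→b5/s1 MISS; vc=[]
#1 0x5b→b5/s1 L1-HIT; vc=[]
#2 0x159→b21/s1 MISS; vc=[5]
#3 0xe1→b14/s2 MISS; vc=[5]
#4 0x192→b25/s1 MISS; vc=[5,21]
#5 0x15f→b21/s1 VC-HIT; vc=[5,25]
#6 0x112→b17/s1 MISS; vc=[5,25,21]
#7 0xef→b14/s2 L1-HIT; vc=[5,25,21]
#8 0x52→b5/s1 VC-HIT; vc=[17,25,21]
#9 0x93→b9/s1 MISS; vc=[17,25,21,5]
#10 0x52→b5/s1 VC-HIT; vc=[17,25,21,9]

MISSES = 6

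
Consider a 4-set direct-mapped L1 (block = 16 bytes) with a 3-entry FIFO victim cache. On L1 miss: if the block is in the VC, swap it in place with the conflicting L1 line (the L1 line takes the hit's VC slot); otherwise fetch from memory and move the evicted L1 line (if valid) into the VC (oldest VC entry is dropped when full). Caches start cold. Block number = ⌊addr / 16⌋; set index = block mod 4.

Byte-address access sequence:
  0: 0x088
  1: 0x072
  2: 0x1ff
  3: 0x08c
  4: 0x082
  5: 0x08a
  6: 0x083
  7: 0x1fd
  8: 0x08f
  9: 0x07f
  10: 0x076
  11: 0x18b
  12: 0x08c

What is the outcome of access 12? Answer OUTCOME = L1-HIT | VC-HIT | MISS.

OUTCOME = VC-HIT

  [0] addr=0x88 blk=8 s=0: MISS | VC []
  [1] addr=0x72 blk=7 s=3: MISS | VC []
  [2] addr=0x1ff blk=31 s=3: MISS | VC [7]
  [3] addr=0x8c blk=8 s=0: L1-HIT | VC [7]
  [4] addr=0x82 blk=8 s=0: L1-HIT | VC [7]
  [5] addr=0x8a blk=8 s=0: L1-HIT | VC [7]
  [6] addr=0x83 blk=8 s=0: L1-HIT | VC [7]
  [7] addr=0x1fd blk=31 s=3: L1-HIT | VC [7]
  [8] addr=0x8f blk=8 s=0: L1-HIT | VC [7]
  [9] addr=0x7f blk=7 s=3: VC-HIT | VC [31]
  [10] addr=0x76 blk=7 s=3: L1-HIT | VC [31]
  [11] addr=0x18b blk=24 s=0: MISS | VC [31, 8]
  [12] addr=0x8c blk=8 s=0: VC-HIT | VC [31, 24]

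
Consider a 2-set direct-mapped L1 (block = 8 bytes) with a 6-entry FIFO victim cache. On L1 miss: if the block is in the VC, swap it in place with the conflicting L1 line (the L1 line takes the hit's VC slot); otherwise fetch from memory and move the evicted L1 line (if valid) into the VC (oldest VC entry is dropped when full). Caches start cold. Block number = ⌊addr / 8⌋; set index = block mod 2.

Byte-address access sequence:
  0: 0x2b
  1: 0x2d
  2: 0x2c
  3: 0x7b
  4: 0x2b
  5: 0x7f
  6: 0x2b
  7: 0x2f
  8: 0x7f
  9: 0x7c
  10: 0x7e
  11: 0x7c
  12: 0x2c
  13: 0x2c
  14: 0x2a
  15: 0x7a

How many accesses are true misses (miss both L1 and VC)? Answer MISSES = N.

0: 0x2b (blk 5, set 1) → MISS  vc=[]
1: 0x2d (blk 5, set 1) → L1-HIT  vc=[]
2: 0x2c (blk 5, set 1) → L1-HIT  vc=[]
3: 0x7b (blk 15, set 1) → MISS  vc=[5]
4: 0x2b (blk 5, set 1) → VC-HIT  vc=[15]
5: 0x7f (blk 15, set 1) → VC-HIT  vc=[5]
6: 0x2b (blk 5, set 1) → VC-HIT  vc=[15]
7: 0x2f (blk 5, set 1) → L1-HIT  vc=[15]
8: 0x7f (blk 15, set 1) → VC-HIT  vc=[5]
9: 0x7c (blk 15, set 1) → L1-HIT  vc=[5]
10: 0x7e (blk 15, set 1) → L1-HIT  vc=[5]
11: 0x7c (blk 15, set 1) → L1-HIT  vc=[5]
12: 0x2c (blk 5, set 1) → VC-HIT  vc=[15]
13: 0x2c (blk 5, set 1) → L1-HIT  vc=[15]
14: 0x2a (blk 5, set 1) → L1-HIT  vc=[15]
15: 0x7a (blk 15, set 1) → VC-HIT  vc=[5]

MISSES = 2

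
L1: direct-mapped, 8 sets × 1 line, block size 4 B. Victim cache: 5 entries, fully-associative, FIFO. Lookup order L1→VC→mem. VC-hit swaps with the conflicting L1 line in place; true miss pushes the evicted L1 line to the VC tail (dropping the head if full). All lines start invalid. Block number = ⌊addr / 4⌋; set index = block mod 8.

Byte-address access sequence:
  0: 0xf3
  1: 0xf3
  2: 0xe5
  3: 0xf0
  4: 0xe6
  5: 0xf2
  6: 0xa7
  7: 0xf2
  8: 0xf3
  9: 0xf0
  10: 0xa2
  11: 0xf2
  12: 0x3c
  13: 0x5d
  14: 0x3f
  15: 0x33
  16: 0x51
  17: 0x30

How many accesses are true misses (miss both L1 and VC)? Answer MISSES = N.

MISSES = 8

#0 0xf3→b60/s4 MISS; vc=[]
#1 0xf3→b60/s4 L1-HIT; vc=[]
#2 0xe5→b57/s1 MISS; vc=[]
#3 0xf0→b60/s4 L1-HIT; vc=[]
#4 0xe6→b57/s1 L1-HIT; vc=[]
#5 0xf2→b60/s4 L1-HIT; vc=[]
#6 0xa7→b41/s1 MISS; vc=[57]
#7 0xf2→b60/s4 L1-HIT; vc=[57]
#8 0xf3→b60/s4 L1-HIT; vc=[57]
#9 0xf0→b60/s4 L1-HIT; vc=[57]
#10 0xa2→b40/s0 MISS; vc=[57]
#11 0xf2→b60/s4 L1-HIT; vc=[57]
#12 0x3c→b15/s7 MISS; vc=[57]
#13 0x5d→b23/s7 MISS; vc=[57,15]
#14 0x3f→b15/s7 VC-HIT; vc=[57,23]
#15 0x33→b12/s4 MISS; vc=[57,23,60]
#16 0x51→b20/s4 MISS; vc=[57,23,60,12]
#17 0x30→b12/s4 VC-HIT; vc=[57,23,60,20]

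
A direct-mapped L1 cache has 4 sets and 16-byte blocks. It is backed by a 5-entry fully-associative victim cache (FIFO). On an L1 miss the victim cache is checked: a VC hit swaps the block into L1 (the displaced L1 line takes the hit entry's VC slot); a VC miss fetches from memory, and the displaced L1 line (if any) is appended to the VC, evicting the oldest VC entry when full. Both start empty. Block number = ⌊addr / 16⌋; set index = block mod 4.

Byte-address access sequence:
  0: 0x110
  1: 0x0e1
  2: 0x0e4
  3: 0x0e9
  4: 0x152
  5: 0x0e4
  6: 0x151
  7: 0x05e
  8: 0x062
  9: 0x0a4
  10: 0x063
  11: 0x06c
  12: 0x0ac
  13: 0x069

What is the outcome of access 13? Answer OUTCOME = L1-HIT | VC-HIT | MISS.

  [0] addr=0x110 blk=17 s=1: MISS | VC []
  [1] addr=0xe1 blk=14 s=2: MISS | VC []
  [2] addr=0xe4 blk=14 s=2: L1-HIT | VC []
  [3] addr=0xe9 blk=14 s=2: L1-HIT | VC []
  [4] addr=0x152 blk=21 s=1: MISS | VC [17]
  [5] addr=0xe4 blk=14 s=2: L1-HIT | VC [17]
  [6] addr=0x151 blk=21 s=1: L1-HIT | VC [17]
  [7] addr=0x5e blk=5 s=1: MISS | VC [17, 21]
  [8] addr=0x62 blk=6 s=2: MISS | VC [17, 21, 14]
  [9] addr=0xa4 blk=10 s=2: MISS | VC [17, 21, 14, 6]
  [10] addr=0x63 blk=6 s=2: VC-HIT | VC [17, 21, 14, 10]
  [11] addr=0x6c blk=6 s=2: L1-HIT | VC [17, 21, 14, 10]
  [12] addr=0xac blk=10 s=2: VC-HIT | VC [17, 21, 14, 6]
  [13] addr=0x69 blk=6 s=2: VC-HIT | VC [17, 21, 14, 10]

OUTCOME = VC-HIT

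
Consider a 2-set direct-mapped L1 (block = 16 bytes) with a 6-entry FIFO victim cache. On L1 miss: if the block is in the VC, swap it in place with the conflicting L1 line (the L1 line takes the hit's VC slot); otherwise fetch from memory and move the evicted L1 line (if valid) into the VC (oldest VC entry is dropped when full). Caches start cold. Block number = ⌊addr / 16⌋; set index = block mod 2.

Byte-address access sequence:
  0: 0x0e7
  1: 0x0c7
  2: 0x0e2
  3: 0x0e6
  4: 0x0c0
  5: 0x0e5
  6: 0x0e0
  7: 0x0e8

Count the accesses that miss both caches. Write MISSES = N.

#0 0xe7→b14/s0 MISS; vc=[]
#1 0xc7→b12/s0 MISS; vc=[14]
#2 0xe2→b14/s0 VC-HIT; vc=[12]
#3 0xe6→b14/s0 L1-HIT; vc=[12]
#4 0xc0→b12/s0 VC-HIT; vc=[14]
#5 0xe5→b14/s0 VC-HIT; vc=[12]
#6 0xe0→b14/s0 L1-HIT; vc=[12]
#7 0xe8→b14/s0 L1-HIT; vc=[12]

MISSES = 2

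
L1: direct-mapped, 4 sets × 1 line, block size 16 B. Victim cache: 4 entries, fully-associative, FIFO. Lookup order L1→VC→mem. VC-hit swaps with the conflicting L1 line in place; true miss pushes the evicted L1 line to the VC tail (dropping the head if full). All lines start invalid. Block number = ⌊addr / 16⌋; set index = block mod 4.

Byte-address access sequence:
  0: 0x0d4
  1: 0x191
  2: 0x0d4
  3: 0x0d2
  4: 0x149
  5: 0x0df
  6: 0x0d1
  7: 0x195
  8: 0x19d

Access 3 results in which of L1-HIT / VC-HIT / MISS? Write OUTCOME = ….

OUTCOME = L1-HIT

0: 0xd4 (blk 13, set 1) → MISS  vc=[]
1: 0x191 (blk 25, set 1) → MISS  vc=[13]
2: 0xd4 (blk 13, set 1) → VC-HIT  vc=[25]
3: 0xd2 (blk 13, set 1) → L1-HIT  vc=[25]
4: 0x149 (blk 20, set 0) → MISS  vc=[25]
5: 0xdf (blk 13, set 1) → L1-HIT  vc=[25]
6: 0xd1 (blk 13, set 1) → L1-HIT  vc=[25]
7: 0x195 (blk 25, set 1) → VC-HIT  vc=[13]
8: 0x19d (blk 25, set 1) → L1-HIT  vc=[13]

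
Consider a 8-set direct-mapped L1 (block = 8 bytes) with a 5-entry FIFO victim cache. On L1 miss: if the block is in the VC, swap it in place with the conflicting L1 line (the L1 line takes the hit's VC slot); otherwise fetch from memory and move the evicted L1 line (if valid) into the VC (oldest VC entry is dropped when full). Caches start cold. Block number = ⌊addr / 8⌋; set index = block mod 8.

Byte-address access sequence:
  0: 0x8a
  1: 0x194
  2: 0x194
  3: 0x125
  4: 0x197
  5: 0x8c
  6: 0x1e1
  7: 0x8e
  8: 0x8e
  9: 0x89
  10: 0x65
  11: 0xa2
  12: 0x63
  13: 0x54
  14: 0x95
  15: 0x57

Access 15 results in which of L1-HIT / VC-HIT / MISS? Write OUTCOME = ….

  [0] addr=0x8a blk=17 s=1: MISS | VC []
  [1] addr=0x194 blk=50 s=2: MISS | VC []
  [2] addr=0x194 blk=50 s=2: L1-HIT | VC []
  [3] addr=0x125 blk=36 s=4: MISS | VC []
  [4] addr=0x197 blk=50 s=2: L1-HIT | VC []
  [5] addr=0x8c blk=17 s=1: L1-HIT | VC []
  [6] addr=0x1e1 blk=60 s=4: MISS | VC [36]
  [7] addr=0x8e blk=17 s=1: L1-HIT | VC [36]
  [8] addr=0x8e blk=17 s=1: L1-HIT | VC [36]
  [9] addr=0x89 blk=17 s=1: L1-HIT | VC [36]
  [10] addr=0x65 blk=12 s=4: MISS | VC [36, 60]
  [11] addr=0xa2 blk=20 s=4: MISS | VC [36, 60, 12]
  [12] addr=0x63 blk=12 s=4: VC-HIT | VC [36, 60, 20]
  [13] addr=0x54 blk=10 s=2: MISS | VC [36, 60, 20, 50]
  [14] addr=0x95 blk=18 s=2: MISS | VC [36, 60, 20, 50, 10]
  [15] addr=0x57 blk=10 s=2: VC-HIT | VC [36, 60, 20, 50, 18]

OUTCOME = VC-HIT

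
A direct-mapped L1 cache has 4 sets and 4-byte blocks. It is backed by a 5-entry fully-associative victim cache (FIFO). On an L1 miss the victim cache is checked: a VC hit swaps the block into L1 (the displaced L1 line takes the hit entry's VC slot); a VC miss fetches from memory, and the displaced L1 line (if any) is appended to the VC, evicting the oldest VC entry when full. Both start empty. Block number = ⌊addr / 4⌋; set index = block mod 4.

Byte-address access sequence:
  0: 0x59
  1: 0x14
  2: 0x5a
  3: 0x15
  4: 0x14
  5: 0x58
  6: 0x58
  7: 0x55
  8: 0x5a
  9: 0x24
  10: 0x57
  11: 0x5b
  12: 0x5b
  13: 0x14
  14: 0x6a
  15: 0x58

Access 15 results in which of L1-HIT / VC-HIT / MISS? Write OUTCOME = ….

#0 0x59→b22/s2 MISS; vc=[]
#1 0x14→b5/s1 MISS; vc=[]
#2 0x5a→b22/s2 L1-HIT; vc=[]
#3 0x15→b5/s1 L1-HIT; vc=[]
#4 0x14→b5/s1 L1-HIT; vc=[]
#5 0x58→b22/s2 L1-HIT; vc=[]
#6 0x58→b22/s2 L1-HIT; vc=[]
#7 0x55→b21/s1 MISS; vc=[5]
#8 0x5a→b22/s2 L1-HIT; vc=[5]
#9 0x24→b9/s1 MISS; vc=[5,21]
#10 0x57→b21/s1 VC-HIT; vc=[5,9]
#11 0x5b→b22/s2 L1-HIT; vc=[5,9]
#12 0x5b→b22/s2 L1-HIT; vc=[5,9]
#13 0x14→b5/s1 VC-HIT; vc=[21,9]
#14 0x6a→b26/s2 MISS; vc=[21,9,22]
#15 0x58→b22/s2 VC-HIT; vc=[21,9,26]

OUTCOME = VC-HIT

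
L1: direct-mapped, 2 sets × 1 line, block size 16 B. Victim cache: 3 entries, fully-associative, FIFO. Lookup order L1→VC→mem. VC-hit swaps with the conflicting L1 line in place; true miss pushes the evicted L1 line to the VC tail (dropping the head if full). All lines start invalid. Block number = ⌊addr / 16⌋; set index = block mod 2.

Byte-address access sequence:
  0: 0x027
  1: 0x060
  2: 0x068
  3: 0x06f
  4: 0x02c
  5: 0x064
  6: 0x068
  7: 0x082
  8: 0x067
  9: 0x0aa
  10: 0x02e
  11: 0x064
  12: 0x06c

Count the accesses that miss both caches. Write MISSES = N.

MISSES = 4

  [0] addr=0x27 blk=2 s=0: MISS | VC []
  [1] addr=0x60 blk=6 s=0: MISS | VC [2]
  [2] addr=0x68 blk=6 s=0: L1-HIT | VC [2]
  [3] addr=0x6f blk=6 s=0: L1-HIT | VC [2]
  [4] addr=0x2c blk=2 s=0: VC-HIT | VC [6]
  [5] addr=0x64 blk=6 s=0: VC-HIT | VC [2]
  [6] addr=0x68 blk=6 s=0: L1-HIT | VC [2]
  [7] addr=0x82 blk=8 s=0: MISS | VC [2, 6]
  [8] addr=0x67 blk=6 s=0: VC-HIT | VC [2, 8]
  [9] addr=0xaa blk=10 s=0: MISS | VC [2, 8, 6]
  [10] addr=0x2e blk=2 s=0: VC-HIT | VC [10, 8, 6]
  [11] addr=0x64 blk=6 s=0: VC-HIT | VC [10, 8, 2]
  [12] addr=0x6c blk=6 s=0: L1-HIT | VC [10, 8, 2]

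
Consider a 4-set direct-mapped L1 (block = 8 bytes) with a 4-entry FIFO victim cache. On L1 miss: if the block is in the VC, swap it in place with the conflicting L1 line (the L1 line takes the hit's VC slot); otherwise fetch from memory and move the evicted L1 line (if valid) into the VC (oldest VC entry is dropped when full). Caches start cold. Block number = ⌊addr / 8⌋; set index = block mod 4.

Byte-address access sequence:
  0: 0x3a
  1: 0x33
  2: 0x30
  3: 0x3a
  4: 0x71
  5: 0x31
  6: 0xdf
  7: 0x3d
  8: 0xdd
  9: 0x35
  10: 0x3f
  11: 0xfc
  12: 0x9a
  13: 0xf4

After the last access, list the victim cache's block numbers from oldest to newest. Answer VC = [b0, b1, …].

VC = [27, 7, 31, 6]

  [0] addr=0x3a blk=7 s=3: MISS | VC []
  [1] addr=0x33 blk=6 s=2: MISS | VC []
  [2] addr=0x30 blk=6 s=2: L1-HIT | VC []
  [3] addr=0x3a blk=7 s=3: L1-HIT | VC []
  [4] addr=0x71 blk=14 s=2: MISS | VC [6]
  [5] addr=0x31 blk=6 s=2: VC-HIT | VC [14]
  [6] addr=0xdf blk=27 s=3: MISS | VC [14, 7]
  [7] addr=0x3d blk=7 s=3: VC-HIT | VC [14, 27]
  [8] addr=0xdd blk=27 s=3: VC-HIT | VC [14, 7]
  [9] addr=0x35 blk=6 s=2: L1-HIT | VC [14, 7]
  [10] addr=0x3f blk=7 s=3: VC-HIT | VC [14, 27]
  [11] addr=0xfc blk=31 s=3: MISS | VC [14, 27, 7]
  [12] addr=0x9a blk=19 s=3: MISS | VC [14, 27, 7, 31]
  [13] addr=0xf4 blk=30 s=2: MISS | VC [27, 7, 31, 6]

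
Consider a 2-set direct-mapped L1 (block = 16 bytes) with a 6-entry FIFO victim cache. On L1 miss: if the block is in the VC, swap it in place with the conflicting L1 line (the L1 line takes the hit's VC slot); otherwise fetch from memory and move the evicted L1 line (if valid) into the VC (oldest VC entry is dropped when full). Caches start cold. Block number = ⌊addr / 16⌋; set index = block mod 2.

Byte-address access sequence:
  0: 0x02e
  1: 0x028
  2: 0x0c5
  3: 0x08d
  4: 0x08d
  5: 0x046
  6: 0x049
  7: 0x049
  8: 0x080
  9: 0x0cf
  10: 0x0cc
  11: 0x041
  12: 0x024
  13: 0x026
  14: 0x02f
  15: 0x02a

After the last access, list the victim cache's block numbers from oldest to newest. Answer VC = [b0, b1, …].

  [0] addr=0x2e blk=2 s=0: MISS | VC []
  [1] addr=0x28 blk=2 s=0: L1-HIT | VC []
  [2] addr=0xc5 blk=12 s=0: MISS | VC [2]
  [3] addr=0x8d blk=8 s=0: MISS | VC [2, 12]
  [4] addr=0x8d blk=8 s=0: L1-HIT | VC [2, 12]
  [5] addr=0x46 blk=4 s=0: MISS | VC [2, 12, 8]
  [6] addr=0x49 blk=4 s=0: L1-HIT | VC [2, 12, 8]
  [7] addr=0x49 blk=4 s=0: L1-HIT | VC [2, 12, 8]
  [8] addr=0x80 blk=8 s=0: VC-HIT | VC [2, 12, 4]
  [9] addr=0xcf blk=12 s=0: VC-HIT | VC [2, 8, 4]
  [10] addr=0xcc blk=12 s=0: L1-HIT | VC [2, 8, 4]
  [11] addr=0x41 blk=4 s=0: VC-HIT | VC [2, 8, 12]
  [12] addr=0x24 blk=2 s=0: VC-HIT | VC [4, 8, 12]
  [13] addr=0x26 blk=2 s=0: L1-HIT | VC [4, 8, 12]
  [14] addr=0x2f blk=2 s=0: L1-HIT | VC [4, 8, 12]
  [15] addr=0x2a blk=2 s=0: L1-HIT | VC [4, 8, 12]

VC = [4, 8, 12]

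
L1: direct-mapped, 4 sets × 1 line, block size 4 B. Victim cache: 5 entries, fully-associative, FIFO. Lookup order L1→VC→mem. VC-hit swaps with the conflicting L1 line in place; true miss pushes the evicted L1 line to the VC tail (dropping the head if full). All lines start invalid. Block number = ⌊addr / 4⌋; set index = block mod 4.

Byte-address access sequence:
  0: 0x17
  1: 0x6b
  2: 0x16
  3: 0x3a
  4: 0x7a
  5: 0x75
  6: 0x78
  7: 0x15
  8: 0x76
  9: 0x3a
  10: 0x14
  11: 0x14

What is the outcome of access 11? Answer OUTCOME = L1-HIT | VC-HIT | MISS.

OUTCOME = L1-HIT

  [0] addr=0x17 blk=5 s=1: MISS | VC []
  [1] addr=0x6b blk=26 s=2: MISS | VC []
  [2] addr=0x16 blk=5 s=1: L1-HIT | VC []
  [3] addr=0x3a blk=14 s=2: MISS | VC [26]
  [4] addr=0x7a blk=30 s=2: MISS | VC [26, 14]
  [5] addr=0x75 blk=29 s=1: MISS | VC [26, 14, 5]
  [6] addr=0x78 blk=30 s=2: L1-HIT | VC [26, 14, 5]
  [7] addr=0x15 blk=5 s=1: VC-HIT | VC [26, 14, 29]
  [8] addr=0x76 blk=29 s=1: VC-HIT | VC [26, 14, 5]
  [9] addr=0x3a blk=14 s=2: VC-HIT | VC [26, 30, 5]
  [10] addr=0x14 blk=5 s=1: VC-HIT | VC [26, 30, 29]
  [11] addr=0x14 blk=5 s=1: L1-HIT | VC [26, 30, 29]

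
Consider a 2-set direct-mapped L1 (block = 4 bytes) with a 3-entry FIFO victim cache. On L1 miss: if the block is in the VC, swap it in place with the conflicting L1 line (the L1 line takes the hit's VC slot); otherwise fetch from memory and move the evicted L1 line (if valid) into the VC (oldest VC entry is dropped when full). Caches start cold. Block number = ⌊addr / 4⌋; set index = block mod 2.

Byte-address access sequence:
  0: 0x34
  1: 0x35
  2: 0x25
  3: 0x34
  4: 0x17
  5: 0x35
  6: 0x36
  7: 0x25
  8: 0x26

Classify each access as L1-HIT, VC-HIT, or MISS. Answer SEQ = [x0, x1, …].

SEQ = [MISS, L1-HIT, MISS, VC-HIT, MISS, VC-HIT, L1-HIT, VC-HIT, L1-HIT]

#0 0x34→b13/s1 MISS; vc=[]
#1 0x35→b13/s1 L1-HIT; vc=[]
#2 0x25→b9/s1 MISS; vc=[13]
#3 0x34→b13/s1 VC-HIT; vc=[9]
#4 0x17→b5/s1 MISS; vc=[9,13]
#5 0x35→b13/s1 VC-HIT; vc=[9,5]
#6 0x36→b13/s1 L1-HIT; vc=[9,5]
#7 0x25→b9/s1 VC-HIT; vc=[13,5]
#8 0x26→b9/s1 L1-HIT; vc=[13,5]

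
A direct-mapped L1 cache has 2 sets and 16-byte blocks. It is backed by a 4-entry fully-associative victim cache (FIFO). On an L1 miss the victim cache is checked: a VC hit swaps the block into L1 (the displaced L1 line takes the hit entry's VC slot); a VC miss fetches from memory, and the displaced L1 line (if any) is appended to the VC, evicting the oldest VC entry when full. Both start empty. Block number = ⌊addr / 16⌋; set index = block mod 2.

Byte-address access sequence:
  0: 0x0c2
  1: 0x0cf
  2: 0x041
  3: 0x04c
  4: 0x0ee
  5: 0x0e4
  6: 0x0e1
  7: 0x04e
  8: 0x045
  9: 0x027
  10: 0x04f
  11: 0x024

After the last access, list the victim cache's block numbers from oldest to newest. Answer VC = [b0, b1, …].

VC = [12, 14, 4]

0: 0xc2 (blk 12, set 0) → MISS  vc=[]
1: 0xcf (blk 12, set 0) → L1-HIT  vc=[]
2: 0x41 (blk 4, set 0) → MISS  vc=[12]
3: 0x4c (blk 4, set 0) → L1-HIT  vc=[12]
4: 0xee (blk 14, set 0) → MISS  vc=[12, 4]
5: 0xe4 (blk 14, set 0) → L1-HIT  vc=[12, 4]
6: 0xe1 (blk 14, set 0) → L1-HIT  vc=[12, 4]
7: 0x4e (blk 4, set 0) → VC-HIT  vc=[12, 14]
8: 0x45 (blk 4, set 0) → L1-HIT  vc=[12, 14]
9: 0x27 (blk 2, set 0) → MISS  vc=[12, 14, 4]
10: 0x4f (blk 4, set 0) → VC-HIT  vc=[12, 14, 2]
11: 0x24 (blk 2, set 0) → VC-HIT  vc=[12, 14, 4]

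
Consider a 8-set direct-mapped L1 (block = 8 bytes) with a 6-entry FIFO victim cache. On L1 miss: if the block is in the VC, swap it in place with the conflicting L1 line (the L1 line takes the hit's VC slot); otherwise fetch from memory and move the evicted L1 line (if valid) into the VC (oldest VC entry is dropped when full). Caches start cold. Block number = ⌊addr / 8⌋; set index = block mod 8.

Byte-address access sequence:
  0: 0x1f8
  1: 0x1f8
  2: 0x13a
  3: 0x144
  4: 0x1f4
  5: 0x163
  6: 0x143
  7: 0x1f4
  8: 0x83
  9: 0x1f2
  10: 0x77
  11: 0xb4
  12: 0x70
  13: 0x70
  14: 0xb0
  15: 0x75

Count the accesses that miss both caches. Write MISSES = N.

MISSES = 8

0: 0x1f8 (blk 63, set 7) → MISS  vc=[]
1: 0x1f8 (blk 63, set 7) → L1-HIT  vc=[]
2: 0x13a (blk 39, set 7) → MISS  vc=[63]
3: 0x144 (blk 40, set 0) → MISS  vc=[63]
4: 0x1f4 (blk 62, set 6) → MISS  vc=[63]
5: 0x163 (blk 44, set 4) → MISS  vc=[63]
6: 0x143 (blk 40, set 0) → L1-HIT  vc=[63]
7: 0x1f4 (blk 62, set 6) → L1-HIT  vc=[63]
8: 0x83 (blk 16, set 0) → MISS  vc=[63, 40]
9: 0x1f2 (blk 62, set 6) → L1-HIT  vc=[63, 40]
10: 0x77 (blk 14, set 6) → MISS  vc=[63, 40, 62]
11: 0xb4 (blk 22, set 6) → MISS  vc=[63, 40, 62, 14]
12: 0x70 (blk 14, set 6) → VC-HIT  vc=[63, 40, 62, 22]
13: 0x70 (blk 14, set 6) → L1-HIT  vc=[63, 40, 62, 22]
14: 0xb0 (blk 22, set 6) → VC-HIT  vc=[63, 40, 62, 14]
15: 0x75 (blk 14, set 6) → VC-HIT  vc=[63, 40, 62, 22]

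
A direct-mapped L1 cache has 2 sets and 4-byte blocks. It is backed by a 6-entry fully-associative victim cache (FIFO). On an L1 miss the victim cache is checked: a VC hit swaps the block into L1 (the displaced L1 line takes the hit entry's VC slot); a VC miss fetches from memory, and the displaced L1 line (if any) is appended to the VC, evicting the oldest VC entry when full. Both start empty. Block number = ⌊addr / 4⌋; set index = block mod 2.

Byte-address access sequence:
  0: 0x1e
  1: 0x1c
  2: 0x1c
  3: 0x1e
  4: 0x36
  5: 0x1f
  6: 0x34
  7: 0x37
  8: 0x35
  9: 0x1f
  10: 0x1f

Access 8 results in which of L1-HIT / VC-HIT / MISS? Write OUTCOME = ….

OUTCOME = L1-HIT

#0 0x1e→b7/s1 MISS; vc=[]
#1 0x1c→b7/s1 L1-HIT; vc=[]
#2 0x1c→b7/s1 L1-HIT; vc=[]
#3 0x1e→b7/s1 L1-HIT; vc=[]
#4 0x36→b13/s1 MISS; vc=[7]
#5 0x1f→b7/s1 VC-HIT; vc=[13]
#6 0x34→b13/s1 VC-HIT; vc=[7]
#7 0x37→b13/s1 L1-HIT; vc=[7]
#8 0x35→b13/s1 L1-HIT; vc=[7]
#9 0x1f→b7/s1 VC-HIT; vc=[13]
#10 0x1f→b7/s1 L1-HIT; vc=[13]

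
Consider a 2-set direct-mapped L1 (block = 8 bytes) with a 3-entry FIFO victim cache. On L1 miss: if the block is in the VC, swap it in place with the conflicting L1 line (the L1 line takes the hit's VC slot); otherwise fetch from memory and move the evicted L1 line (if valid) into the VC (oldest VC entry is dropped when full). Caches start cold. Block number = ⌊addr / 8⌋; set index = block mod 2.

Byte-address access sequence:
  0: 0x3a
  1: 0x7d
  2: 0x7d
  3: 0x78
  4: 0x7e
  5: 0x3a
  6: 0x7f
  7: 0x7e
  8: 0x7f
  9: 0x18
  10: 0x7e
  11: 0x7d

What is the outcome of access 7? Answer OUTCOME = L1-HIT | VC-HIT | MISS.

OUTCOME = L1-HIT

  [0] addr=0x3a blk=7 s=1: MISS | VC []
  [1] addr=0x7d blk=15 s=1: MISS | VC [7]
  [2] addr=0x7d blk=15 s=1: L1-HIT | VC [7]
  [3] addr=0x78 blk=15 s=1: L1-HIT | VC [7]
  [4] addr=0x7e blk=15 s=1: L1-HIT | VC [7]
  [5] addr=0x3a blk=7 s=1: VC-HIT | VC [15]
  [6] addr=0x7f blk=15 s=1: VC-HIT | VC [7]
  [7] addr=0x7e blk=15 s=1: L1-HIT | VC [7]
  [8] addr=0x7f blk=15 s=1: L1-HIT | VC [7]
  [9] addr=0x18 blk=3 s=1: MISS | VC [7, 15]
  [10] addr=0x7e blk=15 s=1: VC-HIT | VC [7, 3]
  [11] addr=0x7d blk=15 s=1: L1-HIT | VC [7, 3]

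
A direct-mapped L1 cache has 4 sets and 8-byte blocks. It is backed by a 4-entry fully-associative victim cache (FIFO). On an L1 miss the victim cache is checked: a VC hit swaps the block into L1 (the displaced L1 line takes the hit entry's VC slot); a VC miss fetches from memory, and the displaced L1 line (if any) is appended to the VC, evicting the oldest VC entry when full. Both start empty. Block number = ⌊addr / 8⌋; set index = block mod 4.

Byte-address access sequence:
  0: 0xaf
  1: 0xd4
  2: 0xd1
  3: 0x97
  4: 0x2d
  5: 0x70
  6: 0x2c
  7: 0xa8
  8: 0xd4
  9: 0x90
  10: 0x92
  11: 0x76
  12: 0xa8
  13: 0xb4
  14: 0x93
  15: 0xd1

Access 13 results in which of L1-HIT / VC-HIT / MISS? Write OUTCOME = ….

0: 0xaf (blk 21, set 1) → MISS  vc=[]
1: 0xd4 (blk 26, set 2) → MISS  vc=[]
2: 0xd1 (blk 26, set 2) → L1-HIT  vc=[]
3: 0x97 (blk 18, set 2) → MISS  vc=[26]
4: 0x2d (blk 5, set 1) → MISS  vc=[26, 21]
5: 0x70 (blk 14, set 2) → MISS  vc=[26, 21, 18]
6: 0x2c (blk 5, set 1) → L1-HIT  vc=[26, 21, 18]
7: 0xa8 (blk 21, set 1) → VC-HIT  vc=[26, 5, 18]
8: 0xd4 (blk 26, set 2) → VC-HIT  vc=[14, 5, 18]
9: 0x90 (blk 18, set 2) → VC-HIT  vc=[14, 5, 26]
10: 0x92 (blk 18, set 2) → L1-HIT  vc=[14, 5, 26]
11: 0x76 (blk 14, set 2) → VC-HIT  vc=[18, 5, 26]
12: 0xa8 (blk 21, set 1) → L1-HIT  vc=[18, 5, 26]
13: 0xb4 (blk 22, set 2) → MISS  vc=[18, 5, 26, 14]
14: 0x93 (blk 18, set 2) → VC-HIT  vc=[22, 5, 26, 14]
15: 0xd1 (blk 26, set 2) → VC-HIT  vc=[22, 5, 18, 14]

OUTCOME = MISS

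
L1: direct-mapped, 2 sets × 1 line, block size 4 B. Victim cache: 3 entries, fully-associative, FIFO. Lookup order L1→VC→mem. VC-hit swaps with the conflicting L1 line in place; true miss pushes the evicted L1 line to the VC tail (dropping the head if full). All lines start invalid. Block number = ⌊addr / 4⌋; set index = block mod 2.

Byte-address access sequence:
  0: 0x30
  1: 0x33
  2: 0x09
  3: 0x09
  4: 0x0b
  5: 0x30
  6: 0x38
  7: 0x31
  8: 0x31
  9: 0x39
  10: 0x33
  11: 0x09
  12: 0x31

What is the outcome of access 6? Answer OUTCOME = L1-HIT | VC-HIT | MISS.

0: 0x30 (blk 12, set 0) → MISS  vc=[]
1: 0x33 (blk 12, set 0) → L1-HIT  vc=[]
2: 0x9 (blk 2, set 0) → MISS  vc=[12]
3: 0x9 (blk 2, set 0) → L1-HIT  vc=[12]
4: 0xb (blk 2, set 0) → L1-HIT  vc=[12]
5: 0x30 (blk 12, set 0) → VC-HIT  vc=[2]
6: 0x38 (blk 14, set 0) → MISS  vc=[2, 12]
7: 0x31 (blk 12, set 0) → VC-HIT  vc=[2, 14]
8: 0x31 (blk 12, set 0) → L1-HIT  vc=[2, 14]
9: 0x39 (blk 14, set 0) → VC-HIT  vc=[2, 12]
10: 0x33 (blk 12, set 0) → VC-HIT  vc=[2, 14]
11: 0x9 (blk 2, set 0) → VC-HIT  vc=[12, 14]
12: 0x31 (blk 12, set 0) → VC-HIT  vc=[2, 14]

OUTCOME = MISS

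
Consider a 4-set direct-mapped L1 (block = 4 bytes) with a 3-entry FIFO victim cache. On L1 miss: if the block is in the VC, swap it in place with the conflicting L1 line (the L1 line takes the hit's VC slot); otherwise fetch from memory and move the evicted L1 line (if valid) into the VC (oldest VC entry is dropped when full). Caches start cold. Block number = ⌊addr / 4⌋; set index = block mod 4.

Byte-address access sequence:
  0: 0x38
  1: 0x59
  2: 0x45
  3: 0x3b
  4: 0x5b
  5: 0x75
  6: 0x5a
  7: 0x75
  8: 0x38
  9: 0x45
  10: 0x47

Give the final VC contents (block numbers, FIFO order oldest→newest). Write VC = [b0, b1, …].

0: 0x38 (blk 14, set 2) → MISS  vc=[]
1: 0x59 (blk 22, set 2) → MISS  vc=[14]
2: 0x45 (blk 17, set 1) → MISS  vc=[14]
3: 0x3b (blk 14, set 2) → VC-HIT  vc=[22]
4: 0x5b (blk 22, set 2) → VC-HIT  vc=[14]
5: 0x75 (blk 29, set 1) → MISS  vc=[14, 17]
6: 0x5a (blk 22, set 2) → L1-HIT  vc=[14, 17]
7: 0x75 (blk 29, set 1) → L1-HIT  vc=[14, 17]
8: 0x38 (blk 14, set 2) → VC-HIT  vc=[22, 17]
9: 0x45 (blk 17, set 1) → VC-HIT  vc=[22, 29]
10: 0x47 (blk 17, set 1) → L1-HIT  vc=[22, 29]

VC = [22, 29]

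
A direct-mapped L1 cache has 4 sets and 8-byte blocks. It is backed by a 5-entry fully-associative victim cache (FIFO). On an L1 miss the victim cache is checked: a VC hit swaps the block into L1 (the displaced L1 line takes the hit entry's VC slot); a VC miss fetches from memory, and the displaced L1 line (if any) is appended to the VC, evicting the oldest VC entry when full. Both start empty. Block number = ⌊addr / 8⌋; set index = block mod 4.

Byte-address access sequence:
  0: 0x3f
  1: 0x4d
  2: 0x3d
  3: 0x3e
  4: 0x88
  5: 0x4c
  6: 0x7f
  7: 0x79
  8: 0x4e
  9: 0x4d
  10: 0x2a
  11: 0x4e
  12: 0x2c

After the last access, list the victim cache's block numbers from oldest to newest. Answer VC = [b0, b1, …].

#0 0x3f→b7/s3 MISS; vc=[]
#1 0x4d→b9/s1 MISS; vc=[]
#2 0x3d→b7/s3 L1-HIT; vc=[]
#3 0x3e→b7/s3 L1-HIT; vc=[]
#4 0x88→b17/s1 MISS; vc=[9]
#5 0x4c→b9/s1 VC-HIT; vc=[17]
#6 0x7f→b15/s3 MISS; vc=[17,7]
#7 0x79→b15/s3 L1-HIT; vc=[17,7]
#8 0x4e→b9/s1 L1-HIT; vc=[17,7]
#9 0x4d→b9/s1 L1-HIT; vc=[17,7]
#10 0x2a→b5/s1 MISS; vc=[17,7,9]
#11 0x4e→b9/s1 VC-HIT; vc=[17,7,5]
#12 0x2c→b5/s1 VC-HIT; vc=[17,7,9]

VC = [17, 7, 9]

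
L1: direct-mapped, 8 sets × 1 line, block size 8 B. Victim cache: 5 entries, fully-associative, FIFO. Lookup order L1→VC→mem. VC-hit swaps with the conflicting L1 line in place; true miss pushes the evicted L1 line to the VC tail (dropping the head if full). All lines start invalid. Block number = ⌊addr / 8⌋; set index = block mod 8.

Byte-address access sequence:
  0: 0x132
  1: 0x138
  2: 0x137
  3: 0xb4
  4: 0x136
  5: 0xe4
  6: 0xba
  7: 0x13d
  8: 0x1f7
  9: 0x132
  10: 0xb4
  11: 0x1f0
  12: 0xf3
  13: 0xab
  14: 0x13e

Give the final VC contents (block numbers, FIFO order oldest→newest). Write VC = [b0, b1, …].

VC = [38, 23, 22, 62]

0: 0x132 (blk 38, set 6) → MISS  vc=[]
1: 0x138 (blk 39, set 7) → MISS  vc=[]
2: 0x137 (blk 38, set 6) → L1-HIT  vc=[]
3: 0xb4 (blk 22, set 6) → MISS  vc=[38]
4: 0x136 (blk 38, set 6) → VC-HIT  vc=[22]
5: 0xe4 (blk 28, set 4) → MISS  vc=[22]
6: 0xba (blk 23, set 7) → MISS  vc=[22, 39]
7: 0x13d (blk 39, set 7) → VC-HIT  vc=[22, 23]
8: 0x1f7 (blk 62, set 6) → MISS  vc=[22, 23, 38]
9: 0x132 (blk 38, set 6) → VC-HIT  vc=[22, 23, 62]
10: 0xb4 (blk 22, set 6) → VC-HIT  vc=[38, 23, 62]
11: 0x1f0 (blk 62, set 6) → VC-HIT  vc=[38, 23, 22]
12: 0xf3 (blk 30, set 6) → MISS  vc=[38, 23, 22, 62]
13: 0xab (blk 21, set 5) → MISS  vc=[38, 23, 22, 62]
14: 0x13e (blk 39, set 7) → L1-HIT  vc=[38, 23, 22, 62]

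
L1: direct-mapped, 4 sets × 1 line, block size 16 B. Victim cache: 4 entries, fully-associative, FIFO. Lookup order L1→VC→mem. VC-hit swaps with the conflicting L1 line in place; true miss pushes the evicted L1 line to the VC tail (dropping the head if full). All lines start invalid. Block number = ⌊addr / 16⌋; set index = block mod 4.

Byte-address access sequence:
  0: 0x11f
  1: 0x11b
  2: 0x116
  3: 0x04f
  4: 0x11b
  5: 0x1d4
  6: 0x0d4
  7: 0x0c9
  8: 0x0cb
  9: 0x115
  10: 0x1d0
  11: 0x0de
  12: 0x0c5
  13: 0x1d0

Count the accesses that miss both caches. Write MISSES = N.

MISSES = 5

0: 0x11f (blk 17, set 1) → MISS  vc=[]
1: 0x11b (blk 17, set 1) → L1-HIT  vc=[]
2: 0x116 (blk 17, set 1) → L1-HIT  vc=[]
3: 0x4f (blk 4, set 0) → MISS  vc=[]
4: 0x11b (blk 17, set 1) → L1-HIT  vc=[]
5: 0x1d4 (blk 29, set 1) → MISS  vc=[17]
6: 0xd4 (blk 13, set 1) → MISS  vc=[17, 29]
7: 0xc9 (blk 12, set 0) → MISS  vc=[17, 29, 4]
8: 0xcb (blk 12, set 0) → L1-HIT  vc=[17, 29, 4]
9: 0x115 (blk 17, set 1) → VC-HIT  vc=[13, 29, 4]
10: 0x1d0 (blk 29, set 1) → VC-HIT  vc=[13, 17, 4]
11: 0xde (blk 13, set 1) → VC-HIT  vc=[29, 17, 4]
12: 0xc5 (blk 12, set 0) → L1-HIT  vc=[29, 17, 4]
13: 0x1d0 (blk 29, set 1) → VC-HIT  vc=[13, 17, 4]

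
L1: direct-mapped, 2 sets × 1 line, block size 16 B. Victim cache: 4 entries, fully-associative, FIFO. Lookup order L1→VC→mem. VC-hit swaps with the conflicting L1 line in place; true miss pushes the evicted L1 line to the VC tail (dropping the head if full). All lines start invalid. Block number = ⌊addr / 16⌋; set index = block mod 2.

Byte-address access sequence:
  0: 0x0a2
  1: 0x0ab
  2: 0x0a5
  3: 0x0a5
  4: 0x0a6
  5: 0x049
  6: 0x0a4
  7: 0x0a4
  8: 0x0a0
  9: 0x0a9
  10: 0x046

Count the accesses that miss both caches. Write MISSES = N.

MISSES = 2

#0 0xa2→b10/s0 MISS; vc=[]
#1 0xab→b10/s0 L1-HIT; vc=[]
#2 0xa5→b10/s0 L1-HIT; vc=[]
#3 0xa5→b10/s0 L1-HIT; vc=[]
#4 0xa6→b10/s0 L1-HIT; vc=[]
#5 0x49→b4/s0 MISS; vc=[10]
#6 0xa4→b10/s0 VC-HIT; vc=[4]
#7 0xa4→b10/s0 L1-HIT; vc=[4]
#8 0xa0→b10/s0 L1-HIT; vc=[4]
#9 0xa9→b10/s0 L1-HIT; vc=[4]
#10 0x46→b4/s0 VC-HIT; vc=[10]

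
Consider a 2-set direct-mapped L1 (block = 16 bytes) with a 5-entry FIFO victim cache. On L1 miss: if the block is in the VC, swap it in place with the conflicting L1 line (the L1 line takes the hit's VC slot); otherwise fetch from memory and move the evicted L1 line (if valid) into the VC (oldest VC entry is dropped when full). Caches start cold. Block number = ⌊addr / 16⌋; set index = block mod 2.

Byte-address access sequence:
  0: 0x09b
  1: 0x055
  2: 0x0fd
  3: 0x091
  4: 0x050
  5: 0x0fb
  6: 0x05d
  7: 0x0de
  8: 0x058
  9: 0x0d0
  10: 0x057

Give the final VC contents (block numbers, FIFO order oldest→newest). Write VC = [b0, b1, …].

VC = [15, 9, 13]

0: 0x9b (blk 9, set 1) → MISS  vc=[]
1: 0x55 (blk 5, set 1) → MISS  vc=[9]
2: 0xfd (blk 15, set 1) → MISS  vc=[9, 5]
3: 0x91 (blk 9, set 1) → VC-HIT  vc=[15, 5]
4: 0x50 (blk 5, set 1) → VC-HIT  vc=[15, 9]
5: 0xfb (blk 15, set 1) → VC-HIT  vc=[5, 9]
6: 0x5d (blk 5, set 1) → VC-HIT  vc=[15, 9]
7: 0xde (blk 13, set 1) → MISS  vc=[15, 9, 5]
8: 0x58 (blk 5, set 1) → VC-HIT  vc=[15, 9, 13]
9: 0xd0 (blk 13, set 1) → VC-HIT  vc=[15, 9, 5]
10: 0x57 (blk 5, set 1) → VC-HIT  vc=[15, 9, 13]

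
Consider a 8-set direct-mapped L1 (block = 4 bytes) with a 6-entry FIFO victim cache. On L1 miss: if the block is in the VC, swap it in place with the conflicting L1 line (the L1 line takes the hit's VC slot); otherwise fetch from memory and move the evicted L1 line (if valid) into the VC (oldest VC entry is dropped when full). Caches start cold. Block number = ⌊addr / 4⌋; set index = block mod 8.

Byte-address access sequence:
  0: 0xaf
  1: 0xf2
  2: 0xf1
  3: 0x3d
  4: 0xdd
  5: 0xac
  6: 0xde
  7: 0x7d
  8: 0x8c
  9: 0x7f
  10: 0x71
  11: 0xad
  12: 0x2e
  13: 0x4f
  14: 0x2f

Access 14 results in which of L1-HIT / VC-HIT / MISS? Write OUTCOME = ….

OUTCOME = VC-HIT

0: 0xaf (blk 43, set 3) → MISS  vc=[]
1: 0xf2 (blk 60, set 4) → MISS  vc=[]
2: 0xf1 (blk 60, set 4) → L1-HIT  vc=[]
3: 0x3d (blk 15, set 7) → MISS  vc=[]
4: 0xdd (blk 55, set 7) → MISS  vc=[15]
5: 0xac (blk 43, set 3) → L1-HIT  vc=[15]
6: 0xde (blk 55, set 7) → L1-HIT  vc=[15]
7: 0x7d (blk 31, set 7) → MISS  vc=[15, 55]
8: 0x8c (blk 35, set 3) → MISS  vc=[15, 55, 43]
9: 0x7f (blk 31, set 7) → L1-HIT  vc=[15, 55, 43]
10: 0x71 (blk 28, set 4) → MISS  vc=[15, 55, 43, 60]
11: 0xad (blk 43, set 3) → VC-HIT  vc=[15, 55, 35, 60]
12: 0x2e (blk 11, set 3) → MISS  vc=[15, 55, 35, 60, 43]
13: 0x4f (blk 19, set 3) → MISS  vc=[15, 55, 35, 60, 43, 11]
14: 0x2f (blk 11, set 3) → VC-HIT  vc=[15, 55, 35, 60, 43, 19]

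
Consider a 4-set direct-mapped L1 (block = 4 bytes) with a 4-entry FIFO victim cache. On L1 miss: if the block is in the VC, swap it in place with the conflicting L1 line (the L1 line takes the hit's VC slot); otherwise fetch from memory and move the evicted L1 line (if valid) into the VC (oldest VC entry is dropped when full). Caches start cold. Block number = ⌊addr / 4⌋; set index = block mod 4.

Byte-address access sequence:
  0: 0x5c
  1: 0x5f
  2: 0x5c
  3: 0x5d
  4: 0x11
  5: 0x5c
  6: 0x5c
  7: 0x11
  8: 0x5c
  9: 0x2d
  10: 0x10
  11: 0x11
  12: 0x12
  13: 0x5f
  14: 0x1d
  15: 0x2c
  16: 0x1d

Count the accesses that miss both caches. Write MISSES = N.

  [0] addr=0x5c blk=23 s=3: MISS | VC []
  [1] addr=0x5f blk=23 s=3: L1-HIT | VC []
  [2] addr=0x5c blk=23 s=3: L1-HIT | VC []
  [3] addr=0x5d blk=23 s=3: L1-HIT | VC []
  [4] addr=0x11 blk=4 s=0: MISS | VC []
  [5] addr=0x5c blk=23 s=3: L1-HIT | VC []
  [6] addr=0x5c blk=23 s=3: L1-HIT | VC []
  [7] addr=0x11 blk=4 s=0: L1-HIT | VC []
  [8] addr=0x5c blk=23 s=3: L1-HIT | VC []
  [9] addr=0x2d blk=11 s=3: MISS | VC [23]
  [10] addr=0x10 blk=4 s=0: L1-HIT | VC [23]
  [11] addr=0x11 blk=4 s=0: L1-HIT | VC [23]
  [12] addr=0x12 blk=4 s=0: L1-HIT | VC [23]
  [13] addr=0x5f blk=23 s=3: VC-HIT | VC [11]
  [14] addr=0x1d blk=7 s=3: MISS | VC [11, 23]
  [15] addr=0x2c blk=11 s=3: VC-HIT | VC [7, 23]
  [16] addr=0x1d blk=7 s=3: VC-HIT | VC [11, 23]

MISSES = 4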